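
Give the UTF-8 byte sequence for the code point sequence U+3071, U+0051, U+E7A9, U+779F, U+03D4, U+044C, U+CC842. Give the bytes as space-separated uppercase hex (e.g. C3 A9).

E3 81 B1 51 EE 9E A9 E7 9E 9F CF 94 D1 8C F3 8C A1 82

U+3071: 3-byte form → E3 81 B1.
U+0051: 1-byte form → 51.
U+E7A9: 3-byte form → EE 9E A9.
U+779F: 3-byte form → E7 9E 9F.
U+03D4: 2-byte form → CF 94.
U+044C: 2-byte form → D1 8C.
U+CC842: 4-byte form → F3 8C A1 82.
Concatenated (18 bytes): E3 81 B1 51 EE 9E A9 E7 9E 9F CF 94 D1 8C F3 8C A1 82.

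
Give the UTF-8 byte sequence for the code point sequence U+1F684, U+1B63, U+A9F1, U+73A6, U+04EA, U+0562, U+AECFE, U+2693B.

U+1F684: 4-byte form → F0 9F 9A 84.
U+1B63: 3-byte form → E1 AD A3.
U+A9F1: 3-byte form → EA A7 B1.
U+73A6: 3-byte form → E7 8E A6.
U+04EA: 2-byte form → D3 AA.
U+0562: 2-byte form → D5 A2.
U+AECFE: 4-byte form → F2 AE B3 BE.
U+2693B: 4-byte form → F0 A6 A4 BB.
Concatenated (25 bytes): F0 9F 9A 84 E1 AD A3 EA A7 B1 E7 8E A6 D3 AA D5 A2 F2 AE B3 BE F0 A6 A4 BB.

F0 9F 9A 84 E1 AD A3 EA A7 B1 E7 8E A6 D3 AA D5 A2 F2 AE B3 BE F0 A6 A4 BB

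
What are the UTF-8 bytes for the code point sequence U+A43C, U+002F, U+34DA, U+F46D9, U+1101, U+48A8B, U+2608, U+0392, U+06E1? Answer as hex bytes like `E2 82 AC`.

U+A43C: 3-byte form → EA 90 BC.
U+002F: 1-byte form → 2F.
U+34DA: 3-byte form → E3 93 9A.
U+F46D9: 4-byte form → F3 B4 9B 99.
U+1101: 3-byte form → E1 84 81.
U+48A8B: 4-byte form → F1 88 AA 8B.
U+2608: 3-byte form → E2 98 88.
U+0392: 2-byte form → CE 92.
U+06E1: 2-byte form → DB A1.
Concatenated (25 bytes): EA 90 BC 2F E3 93 9A F3 B4 9B 99 E1 84 81 F1 88 AA 8B E2 98 88 CE 92 DB A1.

EA 90 BC 2F E3 93 9A F3 B4 9B 99 E1 84 81 F1 88 AA 8B E2 98 88 CE 92 DB A1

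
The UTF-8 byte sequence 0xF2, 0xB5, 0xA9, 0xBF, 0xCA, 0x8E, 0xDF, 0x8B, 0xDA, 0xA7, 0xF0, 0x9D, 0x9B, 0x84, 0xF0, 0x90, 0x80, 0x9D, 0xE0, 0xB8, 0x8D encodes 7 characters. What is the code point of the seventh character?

U+0E0D

Offset 0: leading byte 0xF2 = 11110010 → 4-byte char #1 = F2 B5 A9 BF.
Offset 4: leading byte 0xCA = 11001010 → 2-byte char #2 = CA 8E.
Offset 6: leading byte 0xDF = 11011111 → 2-byte char #3 = DF 8B.
Offset 8: leading byte 0xDA = 11011010 → 2-byte char #4 = DA A7.
Offset 10: leading byte 0xF0 = 11110000 → 4-byte char #5 = F0 9D 9B 84.
Offset 14: leading byte 0xF0 = 11110000 → 4-byte char #6 = F0 90 80 9D.
Offset 18: leading byte 0xE0 = 11100000 → 3-byte char #7 = E0 B8 8D.
Leading byte 0xE0 = 11100000 matches 1110xxxx → 3-byte sequence.
Byte 1: 0xE0 = 11100000, payload 0000 (4 bits).
Byte 2: 0xB8 = 10111000 (10xxxxxx ✓), payload 111000.
Byte 3: 0x8D = 10001101 (10xxxxxx ✓), payload 001101.
Concatenate: 0000111000001101 = 0xE0D (16 bits → U+0E0D).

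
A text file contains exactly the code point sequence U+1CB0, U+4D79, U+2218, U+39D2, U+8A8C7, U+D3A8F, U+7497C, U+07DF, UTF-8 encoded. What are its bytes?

U+1CB0: 3-byte form → E1 B2 B0.
U+4D79: 3-byte form → E4 B5 B9.
U+2218: 3-byte form → E2 88 98.
U+39D2: 3-byte form → E3 A7 92.
U+8A8C7: 4-byte form → F2 8A A3 87.
U+D3A8F: 4-byte form → F3 93 AA 8F.
U+7497C: 4-byte form → F1 B4 A5 BC.
U+07DF: 2-byte form → DF 9F.
Concatenated (26 bytes): E1 B2 B0 E4 B5 B9 E2 88 98 E3 A7 92 F2 8A A3 87 F3 93 AA 8F F1 B4 A5 BC DF 9F.

E1 B2 B0 E4 B5 B9 E2 88 98 E3 A7 92 F2 8A A3 87 F3 93 AA 8F F1 B4 A5 BC DF 9F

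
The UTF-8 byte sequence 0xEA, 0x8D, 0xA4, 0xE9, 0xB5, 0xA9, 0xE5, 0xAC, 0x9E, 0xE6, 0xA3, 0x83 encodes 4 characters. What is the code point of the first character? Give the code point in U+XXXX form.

U+A364

Offset 0: leading byte 0xEA = 11101010 → 3-byte char #1 = EA 8D A4.
Leading byte 0xEA = 11101010 matches 1110xxxx → 3-byte sequence.
Byte 1: 0xEA = 11101010, payload 1010 (4 bits).
Byte 2: 0x8D = 10001101 (10xxxxxx ✓), payload 001101.
Byte 3: 0xA4 = 10100100 (10xxxxxx ✓), payload 100100.
Concatenate: 1010001101100100 = 0xA364 (16 bits → U+A364).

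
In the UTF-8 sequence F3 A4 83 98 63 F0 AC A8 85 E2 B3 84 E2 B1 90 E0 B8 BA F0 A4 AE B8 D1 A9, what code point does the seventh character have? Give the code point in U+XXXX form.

Offset 0: leading byte 0xF3 = 11110011 → 4-byte char #1 = F3 A4 83 98.
Offset 4: leading byte 0x63 = 01100011 → 1-byte char #2 = 63.
Offset 5: leading byte 0xF0 = 11110000 → 4-byte char #3 = F0 AC A8 85.
Offset 9: leading byte 0xE2 = 11100010 → 3-byte char #4 = E2 B3 84.
Offset 12: leading byte 0xE2 = 11100010 → 3-byte char #5 = E2 B1 90.
Offset 15: leading byte 0xE0 = 11100000 → 3-byte char #6 = E0 B8 BA.
Offset 18: leading byte 0xF0 = 11110000 → 4-byte char #7 = F0 A4 AE B8.
Leading byte 0xF0 = 11110000 matches 11110xxx → 4-byte sequence.
Byte 1: 0xF0 = 11110000, payload 000 (3 bits).
Byte 2: 0xA4 = 10100100 (10xxxxxx ✓), payload 100100.
Byte 3: 0xAE = 10101110 (10xxxxxx ✓), payload 101110.
Byte 4: 0xB8 = 10111000 (10xxxxxx ✓), payload 111000.
Concatenate: 000100100101110111000 = 0x24BB8 (21 bits → U+24BB8).

U+24BB8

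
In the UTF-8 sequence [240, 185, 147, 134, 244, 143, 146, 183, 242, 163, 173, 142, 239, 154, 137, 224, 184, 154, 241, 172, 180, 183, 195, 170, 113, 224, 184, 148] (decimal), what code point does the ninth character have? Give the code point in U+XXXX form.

U+0E14

Offset 0: leading byte 0xF0 = 11110000 → 4-byte char #1 = F0 B9 93 86.
Offset 4: leading byte 0xF4 = 11110100 → 4-byte char #2 = F4 8F 92 B7.
Offset 8: leading byte 0xF2 = 11110010 → 4-byte char #3 = F2 A3 AD 8E.
Offset 12: leading byte 0xEF = 11101111 → 3-byte char #4 = EF 9A 89.
Offset 15: leading byte 0xE0 = 11100000 → 3-byte char #5 = E0 B8 9A.
Offset 18: leading byte 0xF1 = 11110001 → 4-byte char #6 = F1 AC B4 B7.
Offset 22: leading byte 0xC3 = 11000011 → 2-byte char #7 = C3 AA.
Offset 24: leading byte 0x71 = 01110001 → 1-byte char #8 = 71.
Offset 25: leading byte 0xE0 = 11100000 → 3-byte char #9 = E0 B8 94.
Leading byte 0xE0 = 11100000 matches 1110xxxx → 3-byte sequence.
Byte 1: 0xE0 = 11100000, payload 0000 (4 bits).
Byte 2: 0xB8 = 10111000 (10xxxxxx ✓), payload 111000.
Byte 3: 0x94 = 10010100 (10xxxxxx ✓), payload 010100.
Concatenate: 0000111000010100 = 0xE14 (16 bits → U+0E14).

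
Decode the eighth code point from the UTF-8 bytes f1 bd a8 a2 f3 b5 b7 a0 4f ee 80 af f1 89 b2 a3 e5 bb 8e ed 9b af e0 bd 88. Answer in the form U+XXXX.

Offset 0: leading byte 0xF1 = 11110001 → 4-byte char #1 = F1 BD A8 A2.
Offset 4: leading byte 0xF3 = 11110011 → 4-byte char #2 = F3 B5 B7 A0.
Offset 8: leading byte 0x4F = 01001111 → 1-byte char #3 = 4F.
Offset 9: leading byte 0xEE = 11101110 → 3-byte char #4 = EE 80 AF.
Offset 12: leading byte 0xF1 = 11110001 → 4-byte char #5 = F1 89 B2 A3.
Offset 16: leading byte 0xE5 = 11100101 → 3-byte char #6 = E5 BB 8E.
Offset 19: leading byte 0xED = 11101101 → 3-byte char #7 = ED 9B AF.
Offset 22: leading byte 0xE0 = 11100000 → 3-byte char #8 = E0 BD 88.
Leading byte 0xE0 = 11100000 matches 1110xxxx → 3-byte sequence.
Byte 1: 0xE0 = 11100000, payload 0000 (4 bits).
Byte 2: 0xBD = 10111101 (10xxxxxx ✓), payload 111101.
Byte 3: 0x88 = 10001000 (10xxxxxx ✓), payload 001000.
Concatenate: 0000111101001000 = 0xF48 (16 bits → U+0F48).

U+0F48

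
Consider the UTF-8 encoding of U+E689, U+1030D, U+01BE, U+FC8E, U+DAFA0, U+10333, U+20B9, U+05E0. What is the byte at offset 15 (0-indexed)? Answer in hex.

0xA0

U+E689 → 3-byte form EE 9A 89 at offsets 0–2.
U+1030D → 4-byte form F0 90 8C 8D at offsets 3–6.
U+01BE → 2-byte form C6 BE at offsets 7–8.
U+FC8E → 3-byte form EF B2 8E at offsets 9–11.
U+DAFA0 → 4-byte form F3 9A BE A0 at offsets 12–15.
Offset 15 falls in char 5's range; it's byte 4 of F3 9A BE A0 = 0xA0.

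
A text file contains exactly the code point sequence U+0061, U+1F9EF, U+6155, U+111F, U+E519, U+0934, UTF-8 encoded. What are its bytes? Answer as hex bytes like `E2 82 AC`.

U+0061: 1-byte form → 61.
U+1F9EF: 4-byte form → F0 9F A7 AF.
U+6155: 3-byte form → E6 85 95.
U+111F: 3-byte form → E1 84 9F.
U+E519: 3-byte form → EE 94 99.
U+0934: 3-byte form → E0 A4 B4.
Concatenated (17 bytes): 61 F0 9F A7 AF E6 85 95 E1 84 9F EE 94 99 E0 A4 B4.

61 F0 9F A7 AF E6 85 95 E1 84 9F EE 94 99 E0 A4 B4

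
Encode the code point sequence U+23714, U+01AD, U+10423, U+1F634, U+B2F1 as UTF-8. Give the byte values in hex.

F0 A3 9C 94 C6 AD F0 90 90 A3 F0 9F 98 B4 EB 8B B1

U+23714: 4-byte form → F0 A3 9C 94.
U+01AD: 2-byte form → C6 AD.
U+10423: 4-byte form → F0 90 90 A3.
U+1F634: 4-byte form → F0 9F 98 B4.
U+B2F1: 3-byte form → EB 8B B1.
Concatenated (17 bytes): F0 A3 9C 94 C6 AD F0 90 90 A3 F0 9F 98 B4 EB 8B B1.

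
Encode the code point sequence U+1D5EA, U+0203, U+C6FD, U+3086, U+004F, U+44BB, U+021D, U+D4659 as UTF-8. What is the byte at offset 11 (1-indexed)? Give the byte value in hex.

1-indexed offset 11 is 0-indexed offset 10.
U+1D5EA → 4-byte form F0 9D 97 AA at offsets 0–3.
U+0203 → 2-byte form C8 83 at offsets 4–5.
U+C6FD → 3-byte form EC 9B BD at offsets 6–8.
U+3086 → 3-byte form E3 82 86 at offsets 9–11.
Offset 10 falls in char 4's range; it's byte 2 of E3 82 86 = 0x82.

0x82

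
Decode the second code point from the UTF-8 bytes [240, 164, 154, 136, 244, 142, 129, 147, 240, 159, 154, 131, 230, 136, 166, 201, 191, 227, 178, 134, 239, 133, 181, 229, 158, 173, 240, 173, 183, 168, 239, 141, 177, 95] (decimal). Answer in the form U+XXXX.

Offset 0: leading byte 0xF0 = 11110000 → 4-byte char #1 = F0 A4 9A 88.
Offset 4: leading byte 0xF4 = 11110100 → 4-byte char #2 = F4 8E 81 93.
Leading byte 0xF4 = 11110100 matches 11110xxx → 4-byte sequence.
Byte 1: 0xF4 = 11110100, payload 100 (3 bits).
Byte 2: 0x8E = 10001110 (10xxxxxx ✓), payload 001110.
Byte 3: 0x81 = 10000001 (10xxxxxx ✓), payload 000001.
Byte 4: 0x93 = 10010011 (10xxxxxx ✓), payload 010011.
Concatenate: 100001110000001010011 = 0x10E053 (21 bits → U+10E053).

U+10E053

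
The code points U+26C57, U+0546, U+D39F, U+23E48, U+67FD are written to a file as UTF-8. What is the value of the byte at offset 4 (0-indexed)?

0xD5

U+26C57 → 4-byte form F0 A6 B1 97 at offsets 0–3.
U+0546 → 2-byte form D5 86 at offsets 4–5.
Offset 4 falls in char 2's range; it's byte 1 of D5 86 = 0xD5.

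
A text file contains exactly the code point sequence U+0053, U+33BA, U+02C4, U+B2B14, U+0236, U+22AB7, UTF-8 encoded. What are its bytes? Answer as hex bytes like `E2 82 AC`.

U+0053: 1-byte form → 53.
U+33BA: 3-byte form → E3 8E BA.
U+02C4: 2-byte form → CB 84.
U+B2B14: 4-byte form → F2 B2 AC 94.
U+0236: 2-byte form → C8 B6.
U+22AB7: 4-byte form → F0 A2 AA B7.
Concatenated (16 bytes): 53 E3 8E BA CB 84 F2 B2 AC 94 C8 B6 F0 A2 AA B7.

53 E3 8E BA CB 84 F2 B2 AC 94 C8 B6 F0 A2 AA B7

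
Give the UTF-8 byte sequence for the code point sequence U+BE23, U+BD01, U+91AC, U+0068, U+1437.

U+BE23: 3-byte form → EB B8 A3.
U+BD01: 3-byte form → EB B4 81.
U+91AC: 3-byte form → E9 86 AC.
U+0068: 1-byte form → 68.
U+1437: 3-byte form → E1 90 B7.
Concatenated (13 bytes): EB B8 A3 EB B4 81 E9 86 AC 68 E1 90 B7.

EB B8 A3 EB B4 81 E9 86 AC 68 E1 90 B7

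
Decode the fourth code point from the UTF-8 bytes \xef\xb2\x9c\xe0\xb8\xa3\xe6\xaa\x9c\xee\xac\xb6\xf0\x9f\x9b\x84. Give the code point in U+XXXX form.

Offset 0: leading byte 0xEF = 11101111 → 3-byte char #1 = EF B2 9C.
Offset 3: leading byte 0xE0 = 11100000 → 3-byte char #2 = E0 B8 A3.
Offset 6: leading byte 0xE6 = 11100110 → 3-byte char #3 = E6 AA 9C.
Offset 9: leading byte 0xEE = 11101110 → 3-byte char #4 = EE AC B6.
Leading byte 0xEE = 11101110 matches 1110xxxx → 3-byte sequence.
Byte 1: 0xEE = 11101110, payload 1110 (4 bits).
Byte 2: 0xAC = 10101100 (10xxxxxx ✓), payload 101100.
Byte 3: 0xB6 = 10110110 (10xxxxxx ✓), payload 110110.
Concatenate: 1110101100110110 = 0xEB36 (16 bits → U+EB36).

U+EB36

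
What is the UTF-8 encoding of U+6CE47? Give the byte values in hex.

U+6CE47 = 0x6CE47 = 446023 decimal. In range U+10000–U+10FFFF → 4-byte form: 11110xxx 10xxxxxx 10xxxxxx 10xxxxxx.
Binary (21 bits): 001101100111001000111.
Split 3+6+6+6: 001 | 101100 | 111001 | 000111.
Byte 1: 11110001 = 0xF1.
Byte 2: 10101100 = 0xAC.
Byte 3: 10111001 = 0xB9.
Byte 4: 10000111 = 0x87.

F1 AC B9 87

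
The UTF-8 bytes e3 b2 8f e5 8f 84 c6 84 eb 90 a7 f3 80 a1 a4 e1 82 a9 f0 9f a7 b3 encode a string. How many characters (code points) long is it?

Byte at offset 0: 0xE3 = 11100011 → 3-byte char (#1). Advance 3.
Byte at offset 3: 0xE5 = 11100101 → 3-byte char (#2). Advance 3.
Byte at offset 6: 0xC6 = 11000110 → 2-byte char (#3). Advance 2.
Byte at offset 8: 0xEB = 11101011 → 3-byte char (#4). Advance 3.
Byte at offset 11: 0xF3 = 11110011 → 4-byte char (#5). Advance 4.
Byte at offset 15: 0xE1 = 11100001 → 3-byte char (#6). Advance 3.
Byte at offset 18: 0xF0 = 11110000 → 4-byte char (#7). Advance 4.
Reached end at offset 22 after 7 code points.

7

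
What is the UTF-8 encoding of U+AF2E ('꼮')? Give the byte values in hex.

U+AF2E = 0xAF2E = 44846 decimal. In range U+0800–U+FFFF → 3-byte form: 1110xxxx 10xxxxxx 10xxxxxx.
Binary (16 bits): 1010111100101110.
Split 4+6+6: 1010 | 111100 | 101110.
Byte 1: 11101010 = 0xEA.
Byte 2: 10111100 = 0xBC.
Byte 3: 10101110 = 0xAE.

EA BC AE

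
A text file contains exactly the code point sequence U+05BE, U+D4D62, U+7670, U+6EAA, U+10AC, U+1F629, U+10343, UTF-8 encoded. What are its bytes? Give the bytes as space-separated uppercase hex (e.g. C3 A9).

D6 BE F3 94 B5 A2 E7 99 B0 E6 BA AA E1 82 AC F0 9F 98 A9 F0 90 8D 83

U+05BE: 2-byte form → D6 BE.
U+D4D62: 4-byte form → F3 94 B5 A2.
U+7670: 3-byte form → E7 99 B0.
U+6EAA: 3-byte form → E6 BA AA.
U+10AC: 3-byte form → E1 82 AC.
U+1F629: 4-byte form → F0 9F 98 A9.
U+10343: 4-byte form → F0 90 8D 83.
Concatenated (23 bytes): D6 BE F3 94 B5 A2 E7 99 B0 E6 BA AA E1 82 AC F0 9F 98 A9 F0 90 8D 83.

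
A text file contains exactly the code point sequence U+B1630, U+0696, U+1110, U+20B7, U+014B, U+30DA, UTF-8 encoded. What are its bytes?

F2 B1 98 B0 DA 96 E1 84 90 E2 82 B7 C5 8B E3 83 9A

U+B1630: 4-byte form → F2 B1 98 B0.
U+0696: 2-byte form → DA 96.
U+1110: 3-byte form → E1 84 90.
U+20B7: 3-byte form → E2 82 B7.
U+014B: 2-byte form → C5 8B.
U+30DA: 3-byte form → E3 83 9A.
Concatenated (17 bytes): F2 B1 98 B0 DA 96 E1 84 90 E2 82 B7 C5 8B E3 83 9A.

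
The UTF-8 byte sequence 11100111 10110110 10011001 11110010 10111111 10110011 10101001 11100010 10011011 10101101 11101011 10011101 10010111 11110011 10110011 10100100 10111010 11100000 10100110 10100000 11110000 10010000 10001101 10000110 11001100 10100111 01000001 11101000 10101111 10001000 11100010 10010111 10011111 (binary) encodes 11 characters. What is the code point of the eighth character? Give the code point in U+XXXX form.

Offset 0: leading byte 0xE7 = 11100111 → 3-byte char #1 = E7 B6 99.
Offset 3: leading byte 0xF2 = 11110010 → 4-byte char #2 = F2 BF B3 A9.
Offset 7: leading byte 0xE2 = 11100010 → 3-byte char #3 = E2 9B AD.
Offset 10: leading byte 0xEB = 11101011 → 3-byte char #4 = EB 9D 97.
Offset 13: leading byte 0xF3 = 11110011 → 4-byte char #5 = F3 B3 A4 BA.
Offset 17: leading byte 0xE0 = 11100000 → 3-byte char #6 = E0 A6 A0.
Offset 20: leading byte 0xF0 = 11110000 → 4-byte char #7 = F0 90 8D 86.
Offset 24: leading byte 0xCC = 11001100 → 2-byte char #8 = CC A7.
Leading byte 0xCC = 11001100 matches 110xxxxx → 2-byte sequence.
Byte 1: 0xCC = 11001100, payload 01100 (5 bits).
Byte 2: 0xA7 = 10100111 (10xxxxxx ✓), payload 100111.
Concatenate: 01100100111 = 0x327 (11 bits → U+0327).

U+0327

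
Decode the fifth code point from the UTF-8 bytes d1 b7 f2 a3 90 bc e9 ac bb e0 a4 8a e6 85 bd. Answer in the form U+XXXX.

Offset 0: leading byte 0xD1 = 11010001 → 2-byte char #1 = D1 B7.
Offset 2: leading byte 0xF2 = 11110010 → 4-byte char #2 = F2 A3 90 BC.
Offset 6: leading byte 0xE9 = 11101001 → 3-byte char #3 = E9 AC BB.
Offset 9: leading byte 0xE0 = 11100000 → 3-byte char #4 = E0 A4 8A.
Offset 12: leading byte 0xE6 = 11100110 → 3-byte char #5 = E6 85 BD.
Leading byte 0xE6 = 11100110 matches 1110xxxx → 3-byte sequence.
Byte 1: 0xE6 = 11100110, payload 0110 (4 bits).
Byte 2: 0x85 = 10000101 (10xxxxxx ✓), payload 000101.
Byte 3: 0xBD = 10111101 (10xxxxxx ✓), payload 111101.
Concatenate: 0110000101111101 = 0x617D (16 bits → U+617D).

U+617D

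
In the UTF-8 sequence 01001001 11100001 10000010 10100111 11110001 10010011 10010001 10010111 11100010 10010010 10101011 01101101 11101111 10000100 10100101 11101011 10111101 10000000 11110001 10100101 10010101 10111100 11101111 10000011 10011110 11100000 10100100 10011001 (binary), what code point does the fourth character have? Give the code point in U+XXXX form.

Offset 0: leading byte 0x49 = 01001001 → 1-byte char #1 = 49.
Offset 1: leading byte 0xE1 = 11100001 → 3-byte char #2 = E1 82 A7.
Offset 4: leading byte 0xF1 = 11110001 → 4-byte char #3 = F1 93 91 97.
Offset 8: leading byte 0xE2 = 11100010 → 3-byte char #4 = E2 92 AB.
Leading byte 0xE2 = 11100010 matches 1110xxxx → 3-byte sequence.
Byte 1: 0xE2 = 11100010, payload 0010 (4 bits).
Byte 2: 0x92 = 10010010 (10xxxxxx ✓), payload 010010.
Byte 3: 0xAB = 10101011 (10xxxxxx ✓), payload 101011.
Concatenate: 0010010010101011 = 0x24AB (16 bits → U+24AB).

U+24AB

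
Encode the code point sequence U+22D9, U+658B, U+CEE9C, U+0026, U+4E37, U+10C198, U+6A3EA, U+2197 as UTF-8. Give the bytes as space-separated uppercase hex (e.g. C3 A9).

U+22D9: 3-byte form → E2 8B 99.
U+658B: 3-byte form → E6 96 8B.
U+CEE9C: 4-byte form → F3 8E BA 9C.
U+0026: 1-byte form → 26.
U+4E37: 3-byte form → E4 B8 B7.
U+10C198: 4-byte form → F4 8C 86 98.
U+6A3EA: 4-byte form → F1 AA 8F AA.
U+2197: 3-byte form → E2 86 97.
Concatenated (25 bytes): E2 8B 99 E6 96 8B F3 8E BA 9C 26 E4 B8 B7 F4 8C 86 98 F1 AA 8F AA E2 86 97.

E2 8B 99 E6 96 8B F3 8E BA 9C 26 E4 B8 B7 F4 8C 86 98 F1 AA 8F AA E2 86 97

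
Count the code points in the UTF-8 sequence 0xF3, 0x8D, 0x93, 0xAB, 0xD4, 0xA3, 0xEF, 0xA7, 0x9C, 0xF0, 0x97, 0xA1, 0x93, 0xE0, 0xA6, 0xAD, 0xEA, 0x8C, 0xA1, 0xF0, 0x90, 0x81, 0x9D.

7

Byte at offset 0: 0xF3 = 11110011 → 4-byte char (#1). Advance 4.
Byte at offset 4: 0xD4 = 11010100 → 2-byte char (#2). Advance 2.
Byte at offset 6: 0xEF = 11101111 → 3-byte char (#3). Advance 3.
Byte at offset 9: 0xF0 = 11110000 → 4-byte char (#4). Advance 4.
Byte at offset 13: 0xE0 = 11100000 → 3-byte char (#5). Advance 3.
Byte at offset 16: 0xEA = 11101010 → 3-byte char (#6). Advance 3.
Byte at offset 19: 0xF0 = 11110000 → 4-byte char (#7). Advance 4.
Reached end at offset 23 after 7 code points.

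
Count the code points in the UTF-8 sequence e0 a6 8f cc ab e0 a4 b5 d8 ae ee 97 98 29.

6

Byte at offset 0: 0xE0 = 11100000 → 3-byte char (#1). Advance 3.
Byte at offset 3: 0xCC = 11001100 → 2-byte char (#2). Advance 2.
Byte at offset 5: 0xE0 = 11100000 → 3-byte char (#3). Advance 3.
Byte at offset 8: 0xD8 = 11011000 → 2-byte char (#4). Advance 2.
Byte at offset 10: 0xEE = 11101110 → 3-byte char (#5). Advance 3.
Byte at offset 13: 0x29 = 00101001 → 1-byte char (#6). Advance 1.
Reached end at offset 14 after 6 code points.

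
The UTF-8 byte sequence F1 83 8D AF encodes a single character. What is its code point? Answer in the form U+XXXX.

U+4336F

Leading byte 0xF1 = 11110001 matches 11110xxx → 4-byte sequence.
Byte 1: 0xF1 = 11110001, payload 001 (3 bits).
Byte 2: 0x83 = 10000011 (10xxxxxx ✓), payload 000011.
Byte 3: 0x8D = 10001101 (10xxxxxx ✓), payload 001101.
Byte 4: 0xAF = 10101111 (10xxxxxx ✓), payload 101111.
Concatenate: 001000011001101101111 = 0x4336F (21 bits → U+4336F).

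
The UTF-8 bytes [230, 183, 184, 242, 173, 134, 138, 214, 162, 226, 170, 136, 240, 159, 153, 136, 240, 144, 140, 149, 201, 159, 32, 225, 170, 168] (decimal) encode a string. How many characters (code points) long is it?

9

Byte at offset 0: 0xE6 = 11100110 → 3-byte char (#1). Advance 3.
Byte at offset 3: 0xF2 = 11110010 → 4-byte char (#2). Advance 4.
Byte at offset 7: 0xD6 = 11010110 → 2-byte char (#3). Advance 2.
Byte at offset 9: 0xE2 = 11100010 → 3-byte char (#4). Advance 3.
Byte at offset 12: 0xF0 = 11110000 → 4-byte char (#5). Advance 4.
Byte at offset 16: 0xF0 = 11110000 → 4-byte char (#6). Advance 4.
Byte at offset 20: 0xC9 = 11001001 → 2-byte char (#7). Advance 2.
Byte at offset 22: 0x20 = 00100000 → 1-byte char (#8). Advance 1.
Byte at offset 23: 0xE1 = 11100001 → 3-byte char (#9). Advance 3.
Reached end at offset 26 after 9 code points.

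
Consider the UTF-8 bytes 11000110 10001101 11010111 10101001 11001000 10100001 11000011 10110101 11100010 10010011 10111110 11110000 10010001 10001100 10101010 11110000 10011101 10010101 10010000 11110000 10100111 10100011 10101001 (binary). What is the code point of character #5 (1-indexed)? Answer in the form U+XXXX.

Offset 0: leading byte 0xC6 = 11000110 → 2-byte char #1 = C6 8D.
Offset 2: leading byte 0xD7 = 11010111 → 2-byte char #2 = D7 A9.
Offset 4: leading byte 0xC8 = 11001000 → 2-byte char #3 = C8 A1.
Offset 6: leading byte 0xC3 = 11000011 → 2-byte char #4 = C3 B5.
Offset 8: leading byte 0xE2 = 11100010 → 3-byte char #5 = E2 93 BE.
Leading byte 0xE2 = 11100010 matches 1110xxxx → 3-byte sequence.
Byte 1: 0xE2 = 11100010, payload 0010 (4 bits).
Byte 2: 0x93 = 10010011 (10xxxxxx ✓), payload 010011.
Byte 3: 0xBE = 10111110 (10xxxxxx ✓), payload 111110.
Concatenate: 0010010011111110 = 0x24FE (16 bits → U+24FE).

U+24FE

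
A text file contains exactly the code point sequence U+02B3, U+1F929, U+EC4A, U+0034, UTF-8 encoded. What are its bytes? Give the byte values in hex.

U+02B3: 2-byte form → CA B3.
U+1F929: 4-byte form → F0 9F A4 A9.
U+EC4A: 3-byte form → EE B1 8A.
U+0034: 1-byte form → 34.
Concatenated (10 bytes): CA B3 F0 9F A4 A9 EE B1 8A 34.

CA B3 F0 9F A4 A9 EE B1 8A 34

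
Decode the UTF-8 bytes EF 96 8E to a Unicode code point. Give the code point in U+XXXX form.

U+F58E

Leading byte 0xEF = 11101111 matches 1110xxxx → 3-byte sequence.
Byte 1: 0xEF = 11101111, payload 1111 (4 bits).
Byte 2: 0x96 = 10010110 (10xxxxxx ✓), payload 010110.
Byte 3: 0x8E = 10001110 (10xxxxxx ✓), payload 001110.
Concatenate: 1111010110001110 = 0xF58E (16 bits → U+F58E).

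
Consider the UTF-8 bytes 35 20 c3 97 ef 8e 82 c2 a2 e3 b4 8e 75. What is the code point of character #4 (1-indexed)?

U+F382

Offset 0: leading byte 0x35 = 00110101 → 1-byte char #1 = 35.
Offset 1: leading byte 0x20 = 00100000 → 1-byte char #2 = 20.
Offset 2: leading byte 0xC3 = 11000011 → 2-byte char #3 = C3 97.
Offset 4: leading byte 0xEF = 11101111 → 3-byte char #4 = EF 8E 82.
Leading byte 0xEF = 11101111 matches 1110xxxx → 3-byte sequence.
Byte 1: 0xEF = 11101111, payload 1111 (4 bits).
Byte 2: 0x8E = 10001110 (10xxxxxx ✓), payload 001110.
Byte 3: 0x82 = 10000010 (10xxxxxx ✓), payload 000010.
Concatenate: 1111001110000010 = 0xF382 (16 bits → U+F382).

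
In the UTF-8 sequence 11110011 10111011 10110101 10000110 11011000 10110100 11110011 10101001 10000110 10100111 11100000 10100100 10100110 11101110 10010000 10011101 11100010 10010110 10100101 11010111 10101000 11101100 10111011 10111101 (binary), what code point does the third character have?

U+E91A7

Offset 0: leading byte 0xF3 = 11110011 → 4-byte char #1 = F3 BB B5 86.
Offset 4: leading byte 0xD8 = 11011000 → 2-byte char #2 = D8 B4.
Offset 6: leading byte 0xF3 = 11110011 → 4-byte char #3 = F3 A9 86 A7.
Leading byte 0xF3 = 11110011 matches 11110xxx → 4-byte sequence.
Byte 1: 0xF3 = 11110011, payload 011 (3 bits).
Byte 2: 0xA9 = 10101001 (10xxxxxx ✓), payload 101001.
Byte 3: 0x86 = 10000110 (10xxxxxx ✓), payload 000110.
Byte 4: 0xA7 = 10100111 (10xxxxxx ✓), payload 100111.
Concatenate: 011101001000110100111 = 0xE91A7 (21 bits → U+E91A7).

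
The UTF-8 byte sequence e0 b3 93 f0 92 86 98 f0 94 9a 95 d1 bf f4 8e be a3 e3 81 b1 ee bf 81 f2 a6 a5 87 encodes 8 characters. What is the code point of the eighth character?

Offset 0: leading byte 0xE0 = 11100000 → 3-byte char #1 = E0 B3 93.
Offset 3: leading byte 0xF0 = 11110000 → 4-byte char #2 = F0 92 86 98.
Offset 7: leading byte 0xF0 = 11110000 → 4-byte char #3 = F0 94 9A 95.
Offset 11: leading byte 0xD1 = 11010001 → 2-byte char #4 = D1 BF.
Offset 13: leading byte 0xF4 = 11110100 → 4-byte char #5 = F4 8E BE A3.
Offset 17: leading byte 0xE3 = 11100011 → 3-byte char #6 = E3 81 B1.
Offset 20: leading byte 0xEE = 11101110 → 3-byte char #7 = EE BF 81.
Offset 23: leading byte 0xF2 = 11110010 → 4-byte char #8 = F2 A6 A5 87.
Leading byte 0xF2 = 11110010 matches 11110xxx → 4-byte sequence.
Byte 1: 0xF2 = 11110010, payload 010 (3 bits).
Byte 2: 0xA6 = 10100110 (10xxxxxx ✓), payload 100110.
Byte 3: 0xA5 = 10100101 (10xxxxxx ✓), payload 100101.
Byte 4: 0x87 = 10000111 (10xxxxxx ✓), payload 000111.
Concatenate: 010100110100101000111 = 0xA6947 (21 bits → U+A6947).

U+A6947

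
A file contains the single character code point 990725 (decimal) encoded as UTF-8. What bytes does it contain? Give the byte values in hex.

U+F1E05 = 0xF1E05 = 990725 decimal. In range U+10000–U+10FFFF → 4-byte form: 11110xxx 10xxxxxx 10xxxxxx 10xxxxxx.
Binary (21 bits): 011110001111000000101.
Split 3+6+6+6: 011 | 110001 | 111000 | 000101.
Byte 1: 11110011 = 0xF3.
Byte 2: 10110001 = 0xB1.
Byte 3: 10111000 = 0xB8.
Byte 4: 10000101 = 0x85.

F3 B1 B8 85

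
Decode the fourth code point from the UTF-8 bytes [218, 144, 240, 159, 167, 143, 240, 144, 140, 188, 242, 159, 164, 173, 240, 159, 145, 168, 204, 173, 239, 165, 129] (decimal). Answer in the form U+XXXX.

U+9F92D

Offset 0: leading byte 0xDA = 11011010 → 2-byte char #1 = DA 90.
Offset 2: leading byte 0xF0 = 11110000 → 4-byte char #2 = F0 9F A7 8F.
Offset 6: leading byte 0xF0 = 11110000 → 4-byte char #3 = F0 90 8C BC.
Offset 10: leading byte 0xF2 = 11110010 → 4-byte char #4 = F2 9F A4 AD.
Leading byte 0xF2 = 11110010 matches 11110xxx → 4-byte sequence.
Byte 1: 0xF2 = 11110010, payload 010 (3 bits).
Byte 2: 0x9F = 10011111 (10xxxxxx ✓), payload 011111.
Byte 3: 0xA4 = 10100100 (10xxxxxx ✓), payload 100100.
Byte 4: 0xAD = 10101101 (10xxxxxx ✓), payload 101101.
Concatenate: 010011111100100101101 = 0x9F92D (21 bits → U+9F92D).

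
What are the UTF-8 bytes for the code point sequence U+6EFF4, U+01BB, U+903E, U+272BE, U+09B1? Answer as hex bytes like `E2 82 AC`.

F1 AE BF B4 C6 BB E9 80 BE F0 A7 8A BE E0 A6 B1

U+6EFF4: 4-byte form → F1 AE BF B4.
U+01BB: 2-byte form → C6 BB.
U+903E: 3-byte form → E9 80 BE.
U+272BE: 4-byte form → F0 A7 8A BE.
U+09B1: 3-byte form → E0 A6 B1.
Concatenated (16 bytes): F1 AE BF B4 C6 BB E9 80 BE F0 A7 8A BE E0 A6 B1.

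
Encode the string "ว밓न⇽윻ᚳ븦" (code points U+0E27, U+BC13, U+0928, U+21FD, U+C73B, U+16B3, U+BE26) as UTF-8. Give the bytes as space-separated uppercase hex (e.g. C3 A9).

U+0E27: 3-byte form → E0 B8 A7.
U+BC13: 3-byte form → EB B0 93.
U+0928: 3-byte form → E0 A4 A8.
U+21FD: 3-byte form → E2 87 BD.
U+C73B: 3-byte form → EC 9C BB.
U+16B3: 3-byte form → E1 9A B3.
U+BE26: 3-byte form → EB B8 A6.
Concatenated (21 bytes): E0 B8 A7 EB B0 93 E0 A4 A8 E2 87 BD EC 9C BB E1 9A B3 EB B8 A6.

E0 B8 A7 EB B0 93 E0 A4 A8 E2 87 BD EC 9C BB E1 9A B3 EB B8 A6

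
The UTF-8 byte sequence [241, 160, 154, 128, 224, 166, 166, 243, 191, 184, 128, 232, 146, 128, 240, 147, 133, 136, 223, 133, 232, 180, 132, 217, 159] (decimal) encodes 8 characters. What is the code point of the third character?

U+FFE00

Offset 0: leading byte 0xF1 = 11110001 → 4-byte char #1 = F1 A0 9A 80.
Offset 4: leading byte 0xE0 = 11100000 → 3-byte char #2 = E0 A6 A6.
Offset 7: leading byte 0xF3 = 11110011 → 4-byte char #3 = F3 BF B8 80.
Leading byte 0xF3 = 11110011 matches 11110xxx → 4-byte sequence.
Byte 1: 0xF3 = 11110011, payload 011 (3 bits).
Byte 2: 0xBF = 10111111 (10xxxxxx ✓), payload 111111.
Byte 3: 0xB8 = 10111000 (10xxxxxx ✓), payload 111000.
Byte 4: 0x80 = 10000000 (10xxxxxx ✓), payload 000000.
Concatenate: 011111111111000000000 = 0xFFE00 (21 bits → U+FFE00).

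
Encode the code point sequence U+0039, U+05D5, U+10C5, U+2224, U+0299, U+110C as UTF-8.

39 D7 95 E1 83 85 E2 88 A4 CA 99 E1 84 8C

U+0039: 1-byte form → 39.
U+05D5: 2-byte form → D7 95.
U+10C5: 3-byte form → E1 83 85.
U+2224: 3-byte form → E2 88 A4.
U+0299: 2-byte form → CA 99.
U+110C: 3-byte form → E1 84 8C.
Concatenated (14 bytes): 39 D7 95 E1 83 85 E2 88 A4 CA 99 E1 84 8C.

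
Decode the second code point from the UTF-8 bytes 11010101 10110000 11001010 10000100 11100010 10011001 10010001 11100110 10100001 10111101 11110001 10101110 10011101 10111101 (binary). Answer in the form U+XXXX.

Offset 0: leading byte 0xD5 = 11010101 → 2-byte char #1 = D5 B0.
Offset 2: leading byte 0xCA = 11001010 → 2-byte char #2 = CA 84.
Leading byte 0xCA = 11001010 matches 110xxxxx → 2-byte sequence.
Byte 1: 0xCA = 11001010, payload 01010 (5 bits).
Byte 2: 0x84 = 10000100 (10xxxxxx ✓), payload 000100.
Concatenate: 01010000100 = 0x284 (11 bits → U+0284).

U+0284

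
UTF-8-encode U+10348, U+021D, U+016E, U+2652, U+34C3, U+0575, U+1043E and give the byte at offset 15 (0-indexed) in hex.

0xB5

U+10348 → 4-byte form F0 90 8D 88 at offsets 0–3.
U+021D → 2-byte form C8 9D at offsets 4–5.
U+016E → 2-byte form C5 AE at offsets 6–7.
U+2652 → 3-byte form E2 99 92 at offsets 8–10.
U+34C3 → 3-byte form E3 93 83 at offsets 11–13.
U+0575 → 2-byte form D5 B5 at offsets 14–15.
Offset 15 falls in char 6's range; it's byte 2 of D5 B5 = 0xB5.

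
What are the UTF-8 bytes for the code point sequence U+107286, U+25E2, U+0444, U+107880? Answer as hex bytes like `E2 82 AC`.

U+107286: 4-byte form → F4 87 8A 86.
U+25E2: 3-byte form → E2 97 A2.
U+0444: 2-byte form → D1 84.
U+107880: 4-byte form → F4 87 A2 80.
Concatenated (13 bytes): F4 87 8A 86 E2 97 A2 D1 84 F4 87 A2 80.

F4 87 8A 86 E2 97 A2 D1 84 F4 87 A2 80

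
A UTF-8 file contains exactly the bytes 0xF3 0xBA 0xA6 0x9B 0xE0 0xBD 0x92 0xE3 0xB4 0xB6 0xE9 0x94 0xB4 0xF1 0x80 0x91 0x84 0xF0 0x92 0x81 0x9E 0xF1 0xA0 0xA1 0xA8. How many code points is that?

7

Byte at offset 0: 0xF3 = 11110011 → 4-byte char (#1). Advance 4.
Byte at offset 4: 0xE0 = 11100000 → 3-byte char (#2). Advance 3.
Byte at offset 7: 0xE3 = 11100011 → 3-byte char (#3). Advance 3.
Byte at offset 10: 0xE9 = 11101001 → 3-byte char (#4). Advance 3.
Byte at offset 13: 0xF1 = 11110001 → 4-byte char (#5). Advance 4.
Byte at offset 17: 0xF0 = 11110000 → 4-byte char (#6). Advance 4.
Byte at offset 21: 0xF1 = 11110001 → 4-byte char (#7). Advance 4.
Reached end at offset 25 after 7 code points.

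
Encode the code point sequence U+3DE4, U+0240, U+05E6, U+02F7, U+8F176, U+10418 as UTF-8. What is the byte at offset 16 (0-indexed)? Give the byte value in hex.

0x98

U+3DE4 → 3-byte form E3 B7 A4 at offsets 0–2.
U+0240 → 2-byte form C9 80 at offsets 3–4.
U+05E6 → 2-byte form D7 A6 at offsets 5–6.
U+02F7 → 2-byte form CB B7 at offsets 7–8.
U+8F176 → 4-byte form F2 8F 85 B6 at offsets 9–12.
U+10418 → 4-byte form F0 90 90 98 at offsets 13–16.
Offset 16 falls in char 6's range; it's byte 4 of F0 90 90 98 = 0x98.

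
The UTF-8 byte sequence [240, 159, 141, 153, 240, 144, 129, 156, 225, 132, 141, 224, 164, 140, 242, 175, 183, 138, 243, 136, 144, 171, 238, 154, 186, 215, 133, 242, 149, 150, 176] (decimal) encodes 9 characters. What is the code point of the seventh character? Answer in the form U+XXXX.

U+E6BA

Offset 0: leading byte 0xF0 = 11110000 → 4-byte char #1 = F0 9F 8D 99.
Offset 4: leading byte 0xF0 = 11110000 → 4-byte char #2 = F0 90 81 9C.
Offset 8: leading byte 0xE1 = 11100001 → 3-byte char #3 = E1 84 8D.
Offset 11: leading byte 0xE0 = 11100000 → 3-byte char #4 = E0 A4 8C.
Offset 14: leading byte 0xF2 = 11110010 → 4-byte char #5 = F2 AF B7 8A.
Offset 18: leading byte 0xF3 = 11110011 → 4-byte char #6 = F3 88 90 AB.
Offset 22: leading byte 0xEE = 11101110 → 3-byte char #7 = EE 9A BA.
Leading byte 0xEE = 11101110 matches 1110xxxx → 3-byte sequence.
Byte 1: 0xEE = 11101110, payload 1110 (4 bits).
Byte 2: 0x9A = 10011010 (10xxxxxx ✓), payload 011010.
Byte 3: 0xBA = 10111010 (10xxxxxx ✓), payload 111010.
Concatenate: 1110011010111010 = 0xE6BA (16 bits → U+E6BA).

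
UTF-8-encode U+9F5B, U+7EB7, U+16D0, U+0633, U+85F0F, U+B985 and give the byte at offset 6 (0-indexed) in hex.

0xE1

U+9F5B → 3-byte form E9 BD 9B at offsets 0–2.
U+7EB7 → 3-byte form E7 BA B7 at offsets 3–5.
U+16D0 → 3-byte form E1 9B 90 at offsets 6–8.
Offset 6 falls in char 3's range; it's byte 1 of E1 9B 90 = 0xE1.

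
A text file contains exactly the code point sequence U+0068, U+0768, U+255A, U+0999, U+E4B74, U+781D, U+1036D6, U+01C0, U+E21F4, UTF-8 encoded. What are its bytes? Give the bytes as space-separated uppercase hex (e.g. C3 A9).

68 DD A8 E2 95 9A E0 A6 99 F3 A4 AD B4 E7 A0 9D F4 83 9B 96 C7 80 F3 A2 87 B4

U+0068: 1-byte form → 68.
U+0768: 2-byte form → DD A8.
U+255A: 3-byte form → E2 95 9A.
U+0999: 3-byte form → E0 A6 99.
U+E4B74: 4-byte form → F3 A4 AD B4.
U+781D: 3-byte form → E7 A0 9D.
U+1036D6: 4-byte form → F4 83 9B 96.
U+01C0: 2-byte form → C7 80.
U+E21F4: 4-byte form → F3 A2 87 B4.
Concatenated (26 bytes): 68 DD A8 E2 95 9A E0 A6 99 F3 A4 AD B4 E7 A0 9D F4 83 9B 96 C7 80 F3 A2 87 B4.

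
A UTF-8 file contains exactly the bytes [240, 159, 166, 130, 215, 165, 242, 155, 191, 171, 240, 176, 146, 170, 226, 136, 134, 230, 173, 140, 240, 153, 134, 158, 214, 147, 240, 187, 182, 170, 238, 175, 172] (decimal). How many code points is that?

10

Byte at offset 0: 0xF0 = 11110000 → 4-byte char (#1). Advance 4.
Byte at offset 4: 0xD7 = 11010111 → 2-byte char (#2). Advance 2.
Byte at offset 6: 0xF2 = 11110010 → 4-byte char (#3). Advance 4.
Byte at offset 10: 0xF0 = 11110000 → 4-byte char (#4). Advance 4.
Byte at offset 14: 0xE2 = 11100010 → 3-byte char (#5). Advance 3.
Byte at offset 17: 0xE6 = 11100110 → 3-byte char (#6). Advance 3.
Byte at offset 20: 0xF0 = 11110000 → 4-byte char (#7). Advance 4.
Byte at offset 24: 0xD6 = 11010110 → 2-byte char (#8). Advance 2.
Byte at offset 26: 0xF0 = 11110000 → 4-byte char (#9). Advance 4.
Byte at offset 30: 0xEE = 11101110 → 3-byte char (#10). Advance 3.
Reached end at offset 33 after 10 code points.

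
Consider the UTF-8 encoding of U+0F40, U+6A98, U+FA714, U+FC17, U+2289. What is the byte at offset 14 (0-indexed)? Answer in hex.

U+0F40 → 3-byte form E0 BD 80 at offsets 0–2.
U+6A98 → 3-byte form E6 AA 98 at offsets 3–5.
U+FA714 → 4-byte form F3 BA 9C 94 at offsets 6–9.
U+FC17 → 3-byte form EF B0 97 at offsets 10–12.
U+2289 → 3-byte form E2 8A 89 at offsets 13–15.
Offset 14 falls in char 5's range; it's byte 2 of E2 8A 89 = 0x8A.

0x8A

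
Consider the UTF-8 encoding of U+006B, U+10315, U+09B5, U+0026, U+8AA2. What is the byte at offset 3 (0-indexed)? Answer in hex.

0x8C

U+006B → 1-byte form 6B at offsets 0–0.
U+10315 → 4-byte form F0 90 8C 95 at offsets 1–4.
Offset 3 falls in char 2's range; it's byte 3 of F0 90 8C 95 = 0x8C.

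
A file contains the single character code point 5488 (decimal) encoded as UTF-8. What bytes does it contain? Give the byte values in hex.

U+1570 = 0x1570 = 5488 decimal. In range U+0800–U+FFFF → 3-byte form: 1110xxxx 10xxxxxx 10xxxxxx.
Binary (16 bits): 0001010101110000.
Split 4+6+6: 0001 | 010101 | 110000.
Byte 1: 11100001 = 0xE1.
Byte 2: 10010101 = 0x95.
Byte 3: 10110000 = 0xB0.

E1 95 B0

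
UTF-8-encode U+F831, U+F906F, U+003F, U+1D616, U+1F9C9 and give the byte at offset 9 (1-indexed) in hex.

0xF0

1-indexed offset 9 is 0-indexed offset 8.
U+F831 → 3-byte form EF A0 B1 at offsets 0–2.
U+F906F → 4-byte form F3 B9 81 AF at offsets 3–6.
U+003F → 1-byte form 3F at offsets 7–7.
U+1D616 → 4-byte form F0 9D 98 96 at offsets 8–11.
Offset 8 falls in char 4's range; it's byte 1 of F0 9D 98 96 = 0xF0.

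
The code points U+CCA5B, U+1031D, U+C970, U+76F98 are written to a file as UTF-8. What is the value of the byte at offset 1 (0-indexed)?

0x8C

U+CCA5B → 4-byte form F3 8C A9 9B at offsets 0–3.
Offset 1 falls in char 1's range; it's byte 2 of F3 8C A9 9B = 0x8C.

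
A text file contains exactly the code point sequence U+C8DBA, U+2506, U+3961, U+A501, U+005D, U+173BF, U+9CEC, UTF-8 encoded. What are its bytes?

U+C8DBA: 4-byte form → F3 88 B6 BA.
U+2506: 3-byte form → E2 94 86.
U+3961: 3-byte form → E3 A5 A1.
U+A501: 3-byte form → EA 94 81.
U+005D: 1-byte form → 5D.
U+173BF: 4-byte form → F0 97 8E BF.
U+9CEC: 3-byte form → E9 B3 AC.
Concatenated (21 bytes): F3 88 B6 BA E2 94 86 E3 A5 A1 EA 94 81 5D F0 97 8E BF E9 B3 AC.

F3 88 B6 BA E2 94 86 E3 A5 A1 EA 94 81 5D F0 97 8E BF E9 B3 AC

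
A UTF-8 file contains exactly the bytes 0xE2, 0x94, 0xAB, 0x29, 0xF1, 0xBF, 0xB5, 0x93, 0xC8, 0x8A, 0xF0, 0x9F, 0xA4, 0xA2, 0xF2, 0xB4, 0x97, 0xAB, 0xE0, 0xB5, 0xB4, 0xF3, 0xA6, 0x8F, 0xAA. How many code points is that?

8

Byte at offset 0: 0xE2 = 11100010 → 3-byte char (#1). Advance 3.
Byte at offset 3: 0x29 = 00101001 → 1-byte char (#2). Advance 1.
Byte at offset 4: 0xF1 = 11110001 → 4-byte char (#3). Advance 4.
Byte at offset 8: 0xC8 = 11001000 → 2-byte char (#4). Advance 2.
Byte at offset 10: 0xF0 = 11110000 → 4-byte char (#5). Advance 4.
Byte at offset 14: 0xF2 = 11110010 → 4-byte char (#6). Advance 4.
Byte at offset 18: 0xE0 = 11100000 → 3-byte char (#7). Advance 3.
Byte at offset 21: 0xF3 = 11110011 → 4-byte char (#8). Advance 4.
Reached end at offset 25 after 8 code points.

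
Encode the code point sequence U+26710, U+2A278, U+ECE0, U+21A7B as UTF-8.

F0 A6 9C 90 F0 AA 89 B8 EE B3 A0 F0 A1 A9 BB

U+26710: 4-byte form → F0 A6 9C 90.
U+2A278: 4-byte form → F0 AA 89 B8.
U+ECE0: 3-byte form → EE B3 A0.
U+21A7B: 4-byte form → F0 A1 A9 BB.
Concatenated (15 bytes): F0 A6 9C 90 F0 AA 89 B8 EE B3 A0 F0 A1 A9 BB.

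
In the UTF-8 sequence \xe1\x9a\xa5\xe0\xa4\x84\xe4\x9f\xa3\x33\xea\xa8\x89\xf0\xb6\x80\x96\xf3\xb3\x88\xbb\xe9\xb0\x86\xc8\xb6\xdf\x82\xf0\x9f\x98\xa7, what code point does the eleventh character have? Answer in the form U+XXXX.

U+1F627

Offset 0: leading byte 0xE1 = 11100001 → 3-byte char #1 = E1 9A A5.
Offset 3: leading byte 0xE0 = 11100000 → 3-byte char #2 = E0 A4 84.
Offset 6: leading byte 0xE4 = 11100100 → 3-byte char #3 = E4 9F A3.
Offset 9: leading byte 0x33 = 00110011 → 1-byte char #4 = 33.
Offset 10: leading byte 0xEA = 11101010 → 3-byte char #5 = EA A8 89.
Offset 13: leading byte 0xF0 = 11110000 → 4-byte char #6 = F0 B6 80 96.
Offset 17: leading byte 0xF3 = 11110011 → 4-byte char #7 = F3 B3 88 BB.
Offset 21: leading byte 0xE9 = 11101001 → 3-byte char #8 = E9 B0 86.
Offset 24: leading byte 0xC8 = 11001000 → 2-byte char #9 = C8 B6.
Offset 26: leading byte 0xDF = 11011111 → 2-byte char #10 = DF 82.
Offset 28: leading byte 0xF0 = 11110000 → 4-byte char #11 = F0 9F 98 A7.
Leading byte 0xF0 = 11110000 matches 11110xxx → 4-byte sequence.
Byte 1: 0xF0 = 11110000, payload 000 (3 bits).
Byte 2: 0x9F = 10011111 (10xxxxxx ✓), payload 011111.
Byte 3: 0x98 = 10011000 (10xxxxxx ✓), payload 011000.
Byte 4: 0xA7 = 10100111 (10xxxxxx ✓), payload 100111.
Concatenate: 000011111011000100111 = 0x1F627 (21 bits → U+1F627).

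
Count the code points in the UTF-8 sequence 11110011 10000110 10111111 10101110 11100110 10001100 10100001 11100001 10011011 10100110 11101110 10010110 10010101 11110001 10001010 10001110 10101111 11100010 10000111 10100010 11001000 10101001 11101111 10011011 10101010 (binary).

Byte at offset 0: 0xF3 = 11110011 → 4-byte char (#1). Advance 4.
Byte at offset 4: 0xE6 = 11100110 → 3-byte char (#2). Advance 3.
Byte at offset 7: 0xE1 = 11100001 → 3-byte char (#3). Advance 3.
Byte at offset 10: 0xEE = 11101110 → 3-byte char (#4). Advance 3.
Byte at offset 13: 0xF1 = 11110001 → 4-byte char (#5). Advance 4.
Byte at offset 17: 0xE2 = 11100010 → 3-byte char (#6). Advance 3.
Byte at offset 20: 0xC8 = 11001000 → 2-byte char (#7). Advance 2.
Byte at offset 22: 0xEF = 11101111 → 3-byte char (#8). Advance 3.
Reached end at offset 25 after 8 code points.

8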